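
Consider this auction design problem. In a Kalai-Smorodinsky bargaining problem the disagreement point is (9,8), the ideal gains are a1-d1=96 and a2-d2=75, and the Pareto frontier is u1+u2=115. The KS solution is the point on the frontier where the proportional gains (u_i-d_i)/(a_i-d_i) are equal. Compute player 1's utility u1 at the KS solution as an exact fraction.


Step 1: At the KS point, (u1-d1)/r1 = (u2-d2)/r2 = t and u1+u2 = 115
Step 2: u1 = d1 + r1*t and u2 = d2 + r2*t, so (d1 + r1*t) + (d2 + r2*t) = 115
Step 3: t = (115 - 9 - 8)/(96 + 75) = 98/171
Step 4: u1 = d1 + r1*t = 9 + 96 * 98/171 = 3649/57
Step 5: (Check: u2 = d2 + r2*t = 2906/57; u1+u2 = 3649/57 + 2906/57 = 115, on the frontier.)

3649/57


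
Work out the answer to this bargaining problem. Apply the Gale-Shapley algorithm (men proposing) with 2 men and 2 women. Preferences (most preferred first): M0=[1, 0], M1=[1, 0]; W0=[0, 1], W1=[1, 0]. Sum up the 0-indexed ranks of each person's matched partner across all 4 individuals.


Step 1: Run Gale-Shapley (men propose, women hold best offer):
  M0 proposes to W1; she accepts
  M1 proposes to W1; she switches from M0
  M0 proposes to W0; she accepts
Step 2: Final matching: W0-M0, W1-M1
Step 3: 0-indexed ranks (man's rank of his match, then woman's): 1 + 0 + 0 + 0
Step 4: Total rank sum = 1

1


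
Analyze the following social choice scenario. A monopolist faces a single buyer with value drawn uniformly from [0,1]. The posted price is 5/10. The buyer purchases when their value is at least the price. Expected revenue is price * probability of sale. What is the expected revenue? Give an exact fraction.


Step 1: Posted price r = 1/2, value support [0,1]
Step 2: P(v >= r) = (1 - 1/2)/1 = 1/2
Step 3: Expected revenue = r * P(v >= r) = 1/2 * 1/2
Step 4: Revenue = 1/4

1/4


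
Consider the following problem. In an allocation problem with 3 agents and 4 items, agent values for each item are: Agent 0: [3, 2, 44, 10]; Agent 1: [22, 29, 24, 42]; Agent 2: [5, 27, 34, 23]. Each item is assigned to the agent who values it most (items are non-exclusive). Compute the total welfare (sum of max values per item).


Step 1: For each item, find the maximum value among all agents.
Step 2: Item 0 -> Agent 1 (value 22)
Step 3: Item 1 -> Agent 1 (value 29)
Step 4: Item 2 -> Agent 0 (value 44)
Step 5: Item 3 -> Agent 1 (value 42)
Step 6: Total welfare = 22 + 29 + 44 + 42 = 137

137


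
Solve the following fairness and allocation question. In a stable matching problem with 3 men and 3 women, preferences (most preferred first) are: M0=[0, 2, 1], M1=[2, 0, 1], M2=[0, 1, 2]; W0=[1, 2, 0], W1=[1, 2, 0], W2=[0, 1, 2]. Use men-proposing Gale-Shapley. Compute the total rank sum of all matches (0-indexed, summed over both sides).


Step 1: Run Gale-Shapley (men propose, women hold best offer):
  M0 proposes to W0; she accepts
  M1 proposes to W2; she accepts
  M2 proposes to W0; she switches from M0
  M0 proposes to W2; she switches from M1
  M1 proposes to W0; she switches from M2
  M2 proposes to W1; she accepts
Step 2: Final matching: W0-M1, W1-M2, W2-M0
Step 3: 0-indexed ranks (man's rank of his match, then woman's): 1 + 0 + 1 + 1 + 1 + 0
Step 4: Total rank sum = 4

4


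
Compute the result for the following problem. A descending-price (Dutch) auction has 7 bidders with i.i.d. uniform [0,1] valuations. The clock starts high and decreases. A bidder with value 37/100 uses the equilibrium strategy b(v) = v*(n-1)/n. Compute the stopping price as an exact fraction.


Step 1: Dutch auctions are strategically equivalent to first-price auctions
Step 2: The equilibrium bid is b(v) = v*(n-1)/n
Step 3: b = 37/100 * 6/7
Step 4: b = 111/350

111/350


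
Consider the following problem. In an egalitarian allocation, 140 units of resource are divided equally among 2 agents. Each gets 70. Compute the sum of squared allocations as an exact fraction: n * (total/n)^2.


Step 1: Each agent's share = 140/2 = 70
Step 2: Square of each share = (70)^2 = 4900
Step 3: Sum of squares = 2 * 4900 = 9800

9800


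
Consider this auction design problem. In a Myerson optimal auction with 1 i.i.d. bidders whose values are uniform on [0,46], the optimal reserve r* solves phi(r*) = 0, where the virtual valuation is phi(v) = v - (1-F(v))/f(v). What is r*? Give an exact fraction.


Step 1: For U[0,46], F(v) = v/46 and f(v) = 1/46
Step 2: phi(v) = v - (1 - v/46)/(1/46) = v - (46 - v) = 2v - 46
Step 3: Set phi(r*) = 0: 2r* - 46 = 0
Step 4: r* = 46/2 = 23 (the number of bidders n = 1 does not enter)

23


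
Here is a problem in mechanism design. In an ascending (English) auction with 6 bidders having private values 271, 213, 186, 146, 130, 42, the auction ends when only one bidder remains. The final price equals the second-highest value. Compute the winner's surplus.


Step 1: Identify the highest value: 271
Step 2: Identify the second-highest value: 213
Step 3: The final price = second-highest value = 213
Step 4: Surplus = 271 - 213 = 58

58


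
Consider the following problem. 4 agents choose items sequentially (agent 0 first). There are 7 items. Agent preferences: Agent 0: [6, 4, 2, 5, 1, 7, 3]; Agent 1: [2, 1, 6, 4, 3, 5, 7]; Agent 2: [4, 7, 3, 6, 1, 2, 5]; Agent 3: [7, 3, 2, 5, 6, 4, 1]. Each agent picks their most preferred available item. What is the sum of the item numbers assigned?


Step 1: Agent 0 picks item 6
Step 2: Agent 1 picks item 2
Step 3: Agent 2 picks item 4
Step 4: Agent 3 picks item 7
Step 5: Sum = 6 + 2 + 4 + 7 = 19

19


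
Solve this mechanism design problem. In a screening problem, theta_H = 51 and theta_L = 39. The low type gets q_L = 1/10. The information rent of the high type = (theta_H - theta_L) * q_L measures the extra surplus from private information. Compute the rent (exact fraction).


Step 1: theta_H - theta_L = 51 - 39 = 12
Step 2: Information rent = (theta_H - theta_L) * q_L
Step 3: = 12 * 1/10
Step 4: = 6/5

6/5


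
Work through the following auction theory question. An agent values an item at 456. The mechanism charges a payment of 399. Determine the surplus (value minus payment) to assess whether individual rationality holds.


Step 1: Surplus = value - payment = 456 - 399 = 57
Step 2: IR is satisfied (surplus >= 0)

57


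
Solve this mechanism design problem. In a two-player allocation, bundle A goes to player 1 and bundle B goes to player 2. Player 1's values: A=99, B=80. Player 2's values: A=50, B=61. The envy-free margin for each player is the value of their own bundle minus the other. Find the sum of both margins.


Step 1: Player 1's margin = v1(A) - v1(B) = 99 - 80 = 19
Step 2: Player 2's margin = v2(B) - v2(A) = 61 - 50 = 11
Step 3: Total margin = 19 + 11 = 30

30


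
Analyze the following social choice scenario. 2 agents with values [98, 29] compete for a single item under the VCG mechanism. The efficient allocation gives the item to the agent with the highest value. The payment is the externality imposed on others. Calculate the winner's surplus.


Step 1: The winner is the agent with the highest value: agent 0 with value 98
Step 2: Values of other agents: [29]
Step 3: VCG payment = max of others' values = 29
Step 4: Surplus = 98 - 29 = 69

69


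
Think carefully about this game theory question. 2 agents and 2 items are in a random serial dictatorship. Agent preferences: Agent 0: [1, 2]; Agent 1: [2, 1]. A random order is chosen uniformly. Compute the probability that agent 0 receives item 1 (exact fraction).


Step 1: Agent 0 wants item 1
Step 2: There are 2 possible orderings of agents
Step 3: In 2 orderings, agent 0 gets item 1
Step 4: Probability = 2/2 = 1

1


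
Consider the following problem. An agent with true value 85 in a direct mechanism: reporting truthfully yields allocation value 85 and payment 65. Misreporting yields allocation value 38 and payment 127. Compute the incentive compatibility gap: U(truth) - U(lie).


Step 1: U(truth) = value - payment = 85 - 65 = 20
Step 2: U(lie) = allocation - payment = 38 - 127 = -89
Step 3: IC gap = 20 - (-89) = 109

109


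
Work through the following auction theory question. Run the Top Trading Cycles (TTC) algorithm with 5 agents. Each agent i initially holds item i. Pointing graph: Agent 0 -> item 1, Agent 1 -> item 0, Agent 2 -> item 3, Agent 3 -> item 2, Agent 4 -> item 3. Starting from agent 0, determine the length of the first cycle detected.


Step 1: Trace the pointer graph from agent 0: 0 -> 1 -> 0
Step 2: A cycle is detected when we revisit agent 0
Step 3: The cycle is: 0 -> 1 -> 0
Step 4: Cycle length = 2

2


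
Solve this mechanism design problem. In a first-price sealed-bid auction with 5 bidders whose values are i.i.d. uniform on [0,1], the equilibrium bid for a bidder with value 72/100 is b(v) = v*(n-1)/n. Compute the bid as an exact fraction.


Step 1: The symmetric BNE bidding function is b(v) = v * (n-1) / n
Step 2: Substitute v = 18/25 and n = 5
Step 3: b = 18/25 * 4/5
Step 4: b = 72/125

72/125


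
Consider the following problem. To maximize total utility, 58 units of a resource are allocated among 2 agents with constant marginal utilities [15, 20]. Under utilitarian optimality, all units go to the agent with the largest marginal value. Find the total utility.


Step 1: The marginal utilities are [15, 20]
Step 2: The highest marginal utility is 20
Step 3: All 58 units go to that agent
Step 4: Total utility = 20 * 58 = 1160

1160


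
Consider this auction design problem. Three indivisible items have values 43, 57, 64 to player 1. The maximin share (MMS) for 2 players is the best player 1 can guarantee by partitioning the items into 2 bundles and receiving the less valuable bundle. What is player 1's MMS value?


Step 1: Item values = 43, 57, 64
Step 2: Enumerate all 2-bundle partitions and take the smaller bundle:
  Partition 1: {43} vs {57,64} -> bundles 43, 121; min = 43
  Partition 2: {57} vs {43,64} -> bundles 57, 107; min = 57
  Partition 3: {64} vs {43,57} -> bundles 64, 100; min = 64
Step 3: MMS = max(43, 57, 64) = 64

64


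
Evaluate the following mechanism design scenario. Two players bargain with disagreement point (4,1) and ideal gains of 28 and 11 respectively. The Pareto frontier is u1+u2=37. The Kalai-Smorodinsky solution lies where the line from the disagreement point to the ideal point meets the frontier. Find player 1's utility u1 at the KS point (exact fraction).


Step 1: At the KS point, (u1-d1)/r1 = (u2-d2)/r2 = t and u1+u2 = 37
Step 2: u1 = d1 + r1*t and u2 = d2 + r2*t, so (d1 + r1*t) + (d2 + r2*t) = 37
Step 3: t = (37 - 4 - 1)/(28 + 11) = 32/39
Step 4: u1 = d1 + r1*t = 4 + 28 * 32/39 = 1052/39
Step 5: (Check: u2 = d2 + r2*t = 391/39; u1+u2 = 1052/39 + 391/39 = 37, on the frontier.)

1052/39


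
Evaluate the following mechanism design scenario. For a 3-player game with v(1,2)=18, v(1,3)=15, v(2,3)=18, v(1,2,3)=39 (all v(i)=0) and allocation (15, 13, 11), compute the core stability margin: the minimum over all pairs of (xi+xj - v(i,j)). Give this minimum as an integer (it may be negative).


Step 1: Slack for coalition (1,2): x1+x2 - v12 = 28 - 18 = 10
Step 2: Slack for coalition (1,3): x1+x3 - v13 = 26 - 15 = 11
Step 3: Slack for coalition (2,3): x2+x3 - v23 = 24 - 18 = 6
Step 4: Minimum slack = min(10, 11, 6) = 6, attained by (2,3); no pair can gain by deviating, so the allocation is in the core

6


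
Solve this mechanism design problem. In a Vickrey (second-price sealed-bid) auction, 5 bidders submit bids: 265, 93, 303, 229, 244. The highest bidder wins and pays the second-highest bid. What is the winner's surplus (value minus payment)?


Step 1: Sort bids in descending order: 303, 265, 244, 229, 93
Step 2: The winning bid is the highest: 303
Step 3: The payment equals the second-highest bid: 265
Step 4: Surplus = winner's bid - payment = 303 - 265 = 38

38


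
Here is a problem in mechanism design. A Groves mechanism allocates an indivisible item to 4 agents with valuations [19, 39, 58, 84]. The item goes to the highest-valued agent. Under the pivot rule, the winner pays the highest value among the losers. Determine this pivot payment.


Step 1: The efficient winner is agent 3 with value 84
Step 2: Other agents' values: [19, 39, 58]
Step 3: Pivot payment = max(others) = 58
Step 4: The winner pays 58

58


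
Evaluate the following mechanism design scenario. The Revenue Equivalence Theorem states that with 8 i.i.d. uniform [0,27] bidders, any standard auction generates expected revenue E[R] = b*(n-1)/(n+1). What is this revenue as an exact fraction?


Step 1: By Revenue Equivalence, expected revenue = b*(n-1)/(n+1)
Step 2: Substituting n = 8, b = 27
Step 3: Revenue = 27*(8-1)/(8+1) = 27*7/9
Step 4: Revenue = 189/9 = 21

21


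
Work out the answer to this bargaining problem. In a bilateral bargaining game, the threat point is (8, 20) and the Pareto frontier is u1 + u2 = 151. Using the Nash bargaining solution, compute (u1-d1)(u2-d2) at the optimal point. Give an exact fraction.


Step 1: The Nash solution splits surplus symmetrically above the disagreement point
Step 2: u1 = (total + d1 - d2)/2 = (151 + 8 - 20)/2 = 139/2
Step 3: u2 = (total - d1 + d2)/2 = (151 - 8 + 20)/2 = 163/2
Step 4: Nash product = (139/2 - 8) * (163/2 - 20)
Step 5: = 123/2 * 123/2 = 15129/4

15129/4


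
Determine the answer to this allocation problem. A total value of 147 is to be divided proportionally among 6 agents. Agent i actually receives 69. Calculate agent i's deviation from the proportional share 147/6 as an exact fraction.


Step 1: Proportional share = 147/6 = 49/2
Step 2: Agent's actual allocation = 69
Step 3: Excess = 69 - 49/2 = 89/2

89/2


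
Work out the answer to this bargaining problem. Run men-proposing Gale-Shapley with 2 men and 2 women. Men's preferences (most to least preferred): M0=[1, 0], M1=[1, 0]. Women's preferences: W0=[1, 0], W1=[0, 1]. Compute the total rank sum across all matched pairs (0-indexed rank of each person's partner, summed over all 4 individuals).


Step 1: Run Gale-Shapley (men propose, women hold best offer):
  M0 proposes to W1; she accepts
  M1 proposes to W1; rejected
  M1 proposes to W0; she accepts
Step 2: Final matching: W0-M1, W1-M0
Step 3: 0-indexed ranks (man's rank of his match, then woman's): 1 + 0 + 0 + 0
Step 4: Total rank sum = 1

1


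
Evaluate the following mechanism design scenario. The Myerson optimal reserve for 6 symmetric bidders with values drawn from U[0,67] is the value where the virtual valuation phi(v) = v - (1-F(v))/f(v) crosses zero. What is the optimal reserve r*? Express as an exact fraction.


Step 1: For U[0,67], F(v) = v/67 and f(v) = 1/67
Step 2: phi(v) = v - (1 - v/67)/(1/67) = v - (67 - v) = 2v - 67
Step 3: Set phi(r*) = 0: 2r* - 67 = 0
Step 4: r* = 67/2 (the number of bidders n = 6 does not enter)

67/2


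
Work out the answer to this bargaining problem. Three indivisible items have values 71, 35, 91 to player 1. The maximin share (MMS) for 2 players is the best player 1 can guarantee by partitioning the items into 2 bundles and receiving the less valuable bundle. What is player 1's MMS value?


Step 1: Item values = 71, 35, 91
Step 2: Enumerate all 2-bundle partitions and take the smaller bundle:
  Partition 1: {71} vs {35,91} -> bundles 71, 126; min = 71
  Partition 2: {35} vs {71,91} -> bundles 35, 162; min = 35
  Partition 3: {91} vs {71,35} -> bundles 91, 106; min = 91
Step 3: MMS = max(71, 35, 91) = 91

91


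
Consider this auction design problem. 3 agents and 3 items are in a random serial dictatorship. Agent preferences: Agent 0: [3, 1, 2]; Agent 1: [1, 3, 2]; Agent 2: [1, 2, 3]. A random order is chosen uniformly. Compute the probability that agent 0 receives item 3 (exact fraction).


Step 1: Agent 0 wants item 3
Step 2: There are 6 possible orderings of agents
Step 3: In 5 orderings, agent 0 gets item 3
Step 4: Probability = 5/6

5/6


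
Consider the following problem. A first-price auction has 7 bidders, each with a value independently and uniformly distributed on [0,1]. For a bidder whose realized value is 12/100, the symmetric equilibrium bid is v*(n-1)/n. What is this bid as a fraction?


Step 1: The symmetric BNE bidding function is b(v) = v * (n-1) / n
Step 2: Substitute v = 3/25 and n = 7
Step 3: b = 3/25 * 6/7
Step 4: b = 18/175

18/175


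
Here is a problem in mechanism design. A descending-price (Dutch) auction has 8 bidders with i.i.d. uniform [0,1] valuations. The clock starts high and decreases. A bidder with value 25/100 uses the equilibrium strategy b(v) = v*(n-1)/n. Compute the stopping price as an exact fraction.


Step 1: Dutch auctions are strategically equivalent to first-price auctions
Step 2: The equilibrium bid is b(v) = v*(n-1)/n
Step 3: b = 1/4 * 7/8
Step 4: b = 7/32

7/32


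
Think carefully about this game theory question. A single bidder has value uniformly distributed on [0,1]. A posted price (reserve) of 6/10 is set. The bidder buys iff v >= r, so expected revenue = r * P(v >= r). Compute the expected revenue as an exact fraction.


Step 1: Posted price r = 3/5, value support [0,1]
Step 2: P(v >= r) = (1 - 3/5)/1 = 2/5
Step 3: Expected revenue = r * P(v >= r) = 3/5 * 2/5
Step 4: Revenue = 6/25

6/25


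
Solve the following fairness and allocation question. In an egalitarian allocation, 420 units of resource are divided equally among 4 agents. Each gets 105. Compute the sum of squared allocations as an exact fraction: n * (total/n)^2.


Step 1: Each agent's share = 420/4 = 105
Step 2: Square of each share = (105)^2 = 11025
Step 3: Sum of squares = 4 * 11025 = 44100

44100


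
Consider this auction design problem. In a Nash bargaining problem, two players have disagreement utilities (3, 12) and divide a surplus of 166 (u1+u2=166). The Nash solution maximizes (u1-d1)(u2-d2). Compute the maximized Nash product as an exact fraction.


Step 1: The Nash solution splits surplus symmetrically above the disagreement point
Step 2: u1 = (total + d1 - d2)/2 = (166 + 3 - 12)/2 = 157/2
Step 3: u2 = (total - d1 + d2)/2 = (166 - 3 + 12)/2 = 175/2
Step 4: Nash product = (157/2 - 3) * (175/2 - 12)
Step 5: = 151/2 * 151/2 = 22801/4

22801/4


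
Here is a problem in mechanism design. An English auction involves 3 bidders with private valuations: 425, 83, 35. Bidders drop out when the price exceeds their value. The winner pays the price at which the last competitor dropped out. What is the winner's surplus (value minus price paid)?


Step 1: Identify the highest value: 425
Step 2: Identify the second-highest value: 83
Step 3: The final price = second-highest value = 83
Step 4: Surplus = 425 - 83 = 342

342


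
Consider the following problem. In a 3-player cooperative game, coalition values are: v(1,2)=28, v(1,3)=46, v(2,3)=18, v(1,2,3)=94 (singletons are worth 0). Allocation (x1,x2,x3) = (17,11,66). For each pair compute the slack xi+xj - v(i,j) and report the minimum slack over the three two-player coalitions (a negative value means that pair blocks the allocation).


Step 1: Slack for coalition (1,2): x1+x2 - v12 = 28 - 28 = 0
Step 2: Slack for coalition (1,3): x1+x3 - v13 = 83 - 46 = 37
Step 3: Slack for coalition (2,3): x2+x3 - v23 = 77 - 18 = 59
Step 4: Minimum slack = min(0, 37, 59) = 0, attained by (1,2); no pair can gain by deviating, so the allocation is in the core

0


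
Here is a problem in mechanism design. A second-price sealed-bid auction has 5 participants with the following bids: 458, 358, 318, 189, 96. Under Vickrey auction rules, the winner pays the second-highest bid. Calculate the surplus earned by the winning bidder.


Step 1: Sort bids in descending order: 458, 358, 318, 189, 96
Step 2: The winning bid is the highest: 458
Step 3: The payment equals the second-highest bid: 358
Step 4: Surplus = winner's bid - payment = 458 - 358 = 100

100


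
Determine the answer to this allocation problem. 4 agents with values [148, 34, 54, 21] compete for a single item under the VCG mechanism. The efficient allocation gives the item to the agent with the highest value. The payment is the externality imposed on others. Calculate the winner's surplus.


Step 1: The winner is the agent with the highest value: agent 0 with value 148
Step 2: Values of other agents: [34, 54, 21]
Step 3: VCG payment = max of others' values = 54
Step 4: Surplus = 148 - 54 = 94

94


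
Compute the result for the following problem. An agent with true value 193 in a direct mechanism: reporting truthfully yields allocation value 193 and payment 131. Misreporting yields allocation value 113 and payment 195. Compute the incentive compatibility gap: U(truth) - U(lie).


Step 1: U(truth) = value - payment = 193 - 131 = 62
Step 2: U(lie) = allocation - payment = 113 - 195 = -82
Step 3: IC gap = 62 - (-82) = 144

144


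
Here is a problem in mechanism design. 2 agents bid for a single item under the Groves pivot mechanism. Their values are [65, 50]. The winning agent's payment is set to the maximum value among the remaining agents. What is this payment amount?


Step 1: The efficient winner is agent 0 with value 65
Step 2: Other agents' values: [50]
Step 3: Pivot payment = max(others) = 50
Step 4: The winner pays 50

50


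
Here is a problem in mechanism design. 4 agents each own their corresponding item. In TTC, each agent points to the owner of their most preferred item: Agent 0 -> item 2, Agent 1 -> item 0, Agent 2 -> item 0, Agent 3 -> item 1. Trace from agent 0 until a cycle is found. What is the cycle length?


Step 1: Trace the pointer graph from agent 0: 0 -> 2 -> 0
Step 2: A cycle is detected when we revisit agent 0
Step 3: The cycle is: 0 -> 2 -> 0
Step 4: Cycle length = 2

2


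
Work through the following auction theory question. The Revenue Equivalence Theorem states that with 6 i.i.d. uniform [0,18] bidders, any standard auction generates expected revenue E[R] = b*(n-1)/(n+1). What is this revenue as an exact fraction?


Step 1: By Revenue Equivalence, expected revenue = b*(n-1)/(n+1)
Step 2: Substituting n = 6, b = 18
Step 3: Revenue = 18*(6-1)/(6+1) = 18*5/7
Step 4: Revenue = 90/7

90/7


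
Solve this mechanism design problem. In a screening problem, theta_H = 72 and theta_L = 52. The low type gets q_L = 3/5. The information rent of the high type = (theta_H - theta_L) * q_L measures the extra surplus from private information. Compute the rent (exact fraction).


Step 1: theta_H - theta_L = 72 - 52 = 20
Step 2: Information rent = (theta_H - theta_L) * q_L
Step 3: = 20 * 3/5
Step 4: = 12

12


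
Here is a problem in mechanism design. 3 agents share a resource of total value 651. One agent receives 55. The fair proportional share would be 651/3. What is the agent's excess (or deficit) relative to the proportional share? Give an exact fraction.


Step 1: Proportional share = 651/3 = 217
Step 2: Agent's actual allocation = 55
Step 3: Excess = 55 - 217 = -162

-162


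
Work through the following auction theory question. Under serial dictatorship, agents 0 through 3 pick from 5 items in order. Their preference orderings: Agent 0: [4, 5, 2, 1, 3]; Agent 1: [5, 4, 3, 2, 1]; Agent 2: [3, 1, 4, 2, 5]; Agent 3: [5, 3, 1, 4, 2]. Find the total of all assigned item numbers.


Step 1: Agent 0 picks item 4
Step 2: Agent 1 picks item 5
Step 3: Agent 2 picks item 3
Step 4: Agent 3 picks item 1
Step 5: Sum = 4 + 5 + 3 + 1 = 13

13


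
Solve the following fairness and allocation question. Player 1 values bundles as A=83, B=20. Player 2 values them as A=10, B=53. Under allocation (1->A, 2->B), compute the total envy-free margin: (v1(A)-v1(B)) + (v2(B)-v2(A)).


Step 1: Player 1's margin = v1(A) - v1(B) = 83 - 20 = 63
Step 2: Player 2's margin = v2(B) - v2(A) = 53 - 10 = 43
Step 3: Total margin = 63 + 43 = 106

106


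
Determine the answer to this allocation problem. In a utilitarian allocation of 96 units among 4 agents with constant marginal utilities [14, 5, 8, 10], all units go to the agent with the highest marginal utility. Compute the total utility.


Step 1: The marginal utilities are [14, 5, 8, 10]
Step 2: The highest marginal utility is 14
Step 3: All 96 units go to that agent
Step 4: Total utility = 14 * 96 = 1344

1344


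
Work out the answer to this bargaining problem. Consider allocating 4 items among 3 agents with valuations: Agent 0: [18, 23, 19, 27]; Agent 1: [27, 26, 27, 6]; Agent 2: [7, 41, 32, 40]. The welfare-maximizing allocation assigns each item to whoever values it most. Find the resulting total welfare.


Step 1: For each item, find the maximum value among all agents.
Step 2: Item 0 -> Agent 1 (value 27)
Step 3: Item 1 -> Agent 2 (value 41)
Step 4: Item 2 -> Agent 2 (value 32)
Step 5: Item 3 -> Agent 2 (value 40)
Step 6: Total welfare = 27 + 41 + 32 + 40 = 140

140


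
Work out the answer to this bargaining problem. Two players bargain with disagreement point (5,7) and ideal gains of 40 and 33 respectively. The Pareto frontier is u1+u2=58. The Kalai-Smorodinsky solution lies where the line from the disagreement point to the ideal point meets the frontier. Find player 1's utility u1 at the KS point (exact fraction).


Step 1: At the KS point, (u1-d1)/r1 = (u2-d2)/r2 = t and u1+u2 = 58
Step 2: u1 = d1 + r1*t and u2 = d2 + r2*t, so (d1 + r1*t) + (d2 + r2*t) = 58
Step 3: t = (58 - 5 - 7)/(40 + 33) = 46/73
Step 4: u1 = d1 + r1*t = 5 + 40 * 46/73 = 2205/73
Step 5: (Check: u2 = d2 + r2*t = 2029/73; u1+u2 = 2205/73 + 2029/73 = 58, on the frontier.)

2205/73


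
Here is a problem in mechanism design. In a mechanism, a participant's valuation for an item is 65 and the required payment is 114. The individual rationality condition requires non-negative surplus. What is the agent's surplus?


Step 1: Surplus = value - payment = 65 - 114 = -49
Step 2: IR is violated (surplus < 0)

-49


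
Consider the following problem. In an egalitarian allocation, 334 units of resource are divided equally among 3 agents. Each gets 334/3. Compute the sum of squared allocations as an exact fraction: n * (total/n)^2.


Step 1: Each agent's share = 334/3
Step 2: Square of each share = (334/3)^2 = 111556/9
Step 3: Sum of squares = 3 * 111556/9 = 111556/3

111556/3


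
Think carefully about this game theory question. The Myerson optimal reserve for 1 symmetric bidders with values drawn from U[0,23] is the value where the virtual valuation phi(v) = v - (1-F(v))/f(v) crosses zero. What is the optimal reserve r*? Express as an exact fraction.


Step 1: For U[0,23], F(v) = v/23 and f(v) = 1/23
Step 2: phi(v) = v - (1 - v/23)/(1/23) = v - (23 - v) = 2v - 23
Step 3: Set phi(r*) = 0: 2r* - 23 = 0
Step 4: r* = 23/2 (the number of bidders n = 1 does not enter)

23/2


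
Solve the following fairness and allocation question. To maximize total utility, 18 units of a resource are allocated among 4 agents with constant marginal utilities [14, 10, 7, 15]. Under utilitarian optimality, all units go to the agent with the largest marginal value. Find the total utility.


Step 1: The marginal utilities are [14, 10, 7, 15]
Step 2: The highest marginal utility is 15
Step 3: All 18 units go to that agent
Step 4: Total utility = 15 * 18 = 270

270


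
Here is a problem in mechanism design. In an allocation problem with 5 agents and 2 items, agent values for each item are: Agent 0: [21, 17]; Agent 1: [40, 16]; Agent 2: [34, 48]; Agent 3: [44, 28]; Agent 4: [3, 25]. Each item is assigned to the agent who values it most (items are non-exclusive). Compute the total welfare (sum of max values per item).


Step 1: For each item, find the maximum value among all agents.
Step 2: Item 0 -> Agent 3 (value 44)
Step 3: Item 1 -> Agent 2 (value 48)
Step 4: Total welfare = 44 + 48 = 92

92


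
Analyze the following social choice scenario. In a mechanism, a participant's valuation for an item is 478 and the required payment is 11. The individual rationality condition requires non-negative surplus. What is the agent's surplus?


Step 1: Surplus = value - payment = 478 - 11 = 467
Step 2: IR is satisfied (surplus >= 0)

467


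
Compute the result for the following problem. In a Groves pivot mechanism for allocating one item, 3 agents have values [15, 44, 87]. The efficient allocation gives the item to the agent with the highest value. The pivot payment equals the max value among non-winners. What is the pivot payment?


Step 1: The efficient winner is agent 2 with value 87
Step 2: Other agents' values: [15, 44]
Step 3: Pivot payment = max(others) = 44
Step 4: The winner pays 44

44


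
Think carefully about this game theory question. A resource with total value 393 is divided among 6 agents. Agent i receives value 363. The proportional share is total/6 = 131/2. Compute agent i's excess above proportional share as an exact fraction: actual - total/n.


Step 1: Proportional share = 393/6 = 131/2
Step 2: Agent's actual allocation = 363
Step 3: Excess = 363 - 131/2 = 595/2

595/2


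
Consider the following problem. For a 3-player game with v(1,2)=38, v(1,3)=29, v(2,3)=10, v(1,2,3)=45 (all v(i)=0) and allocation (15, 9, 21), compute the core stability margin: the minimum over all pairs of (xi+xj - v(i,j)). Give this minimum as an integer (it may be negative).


Step 1: Slack for coalition (1,2): x1+x2 - v12 = 24 - 38 = -14
Step 2: Slack for coalition (1,3): x1+x3 - v13 = 36 - 29 = 7
Step 3: Slack for coalition (2,3): x2+x3 - v23 = 30 - 10 = 20
Step 4: Minimum slack = min(-14, 7, 20) = -14, attained by (1,2); coalition (1,2) can block (slack < 0), so the allocation is not in the core

-14


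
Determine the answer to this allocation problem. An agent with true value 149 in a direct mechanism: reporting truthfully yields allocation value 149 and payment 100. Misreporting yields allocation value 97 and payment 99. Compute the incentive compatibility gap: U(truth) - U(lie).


Step 1: U(truth) = value - payment = 149 - 100 = 49
Step 2: U(lie) = allocation - payment = 97 - 99 = -2
Step 3: IC gap = 49 - (-2) = 51

51


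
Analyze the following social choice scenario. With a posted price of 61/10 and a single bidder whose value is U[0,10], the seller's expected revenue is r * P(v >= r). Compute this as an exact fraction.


Step 1: Posted price r = 61/10, value support [0,10]
Step 2: P(v >= r) = (10 - 61/10)/10 = 39/100
Step 3: Expected revenue = r * P(v >= r) = 61/10 * 39/100
Step 4: Revenue = 2379/1000

2379/1000


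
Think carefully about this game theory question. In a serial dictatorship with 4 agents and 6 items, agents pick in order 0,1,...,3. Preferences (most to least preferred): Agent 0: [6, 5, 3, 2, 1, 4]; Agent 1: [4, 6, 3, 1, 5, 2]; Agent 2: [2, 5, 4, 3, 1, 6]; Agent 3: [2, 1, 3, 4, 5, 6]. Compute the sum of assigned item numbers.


Step 1: Agent 0 picks item 6
Step 2: Agent 1 picks item 4
Step 3: Agent 2 picks item 2
Step 4: Agent 3 picks item 1
Step 5: Sum = 6 + 4 + 2 + 1 = 13

13


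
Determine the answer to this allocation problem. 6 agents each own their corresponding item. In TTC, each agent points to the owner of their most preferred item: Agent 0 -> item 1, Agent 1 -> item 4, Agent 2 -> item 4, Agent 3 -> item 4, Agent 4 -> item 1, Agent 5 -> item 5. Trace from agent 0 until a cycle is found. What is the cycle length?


Step 1: Trace the pointer graph from agent 0: 0 -> 1 -> 4 -> 1
Step 2: A cycle is detected when we revisit agent 1
Step 3: The cycle is: 1 -> 4 -> 1
Step 4: Cycle length = 2

2


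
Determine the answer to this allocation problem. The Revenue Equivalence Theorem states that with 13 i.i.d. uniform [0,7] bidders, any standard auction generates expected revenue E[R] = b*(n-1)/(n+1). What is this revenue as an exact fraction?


Step 1: By Revenue Equivalence, expected revenue = b*(n-1)/(n+1)
Step 2: Substituting n = 13, b = 7
Step 3: Revenue = 7*(13-1)/(13+1) = 7*12/14
Step 4: Revenue = 84/14 = 6

6


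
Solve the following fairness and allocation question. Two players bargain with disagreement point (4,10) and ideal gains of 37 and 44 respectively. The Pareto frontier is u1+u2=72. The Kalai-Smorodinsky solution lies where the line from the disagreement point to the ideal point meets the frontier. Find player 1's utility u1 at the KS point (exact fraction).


Step 1: At the KS point, (u1-d1)/r1 = (u2-d2)/r2 = t and u1+u2 = 72
Step 2: u1 = d1 + r1*t and u2 = d2 + r2*t, so (d1 + r1*t) + (d2 + r2*t) = 72
Step 3: t = (72 - 4 - 10)/(37 + 44) = 58/81
Step 4: u1 = d1 + r1*t = 4 + 37 * 58/81 = 2470/81
Step 5: (Check: u2 = d2 + r2*t = 3362/81; u1+u2 = 2470/81 + 3362/81 = 72, on the frontier.)

2470/81


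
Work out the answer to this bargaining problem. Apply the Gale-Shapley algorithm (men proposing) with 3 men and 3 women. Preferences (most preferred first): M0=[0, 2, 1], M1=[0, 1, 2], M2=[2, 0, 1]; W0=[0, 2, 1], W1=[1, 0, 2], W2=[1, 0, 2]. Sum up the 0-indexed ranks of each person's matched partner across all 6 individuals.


Step 1: Run Gale-Shapley (men propose, women hold best offer):
  M0 proposes to W0; she accepts
  M1 proposes to W0; rejected
  M1 proposes to W1; she accepts
  M2 proposes to W2; she accepts
Step 2: Final matching: W0-M0, W1-M1, W2-M2
Step 3: 0-indexed ranks (man's rank of his match, then woman's): 0 + 0 + 1 + 0 + 0 + 2
Step 4: Total rank sum = 3

3


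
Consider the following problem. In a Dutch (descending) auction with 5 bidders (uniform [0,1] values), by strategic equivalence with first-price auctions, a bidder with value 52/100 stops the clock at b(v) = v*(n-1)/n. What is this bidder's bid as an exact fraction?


Step 1: Dutch auctions are strategically equivalent to first-price auctions
Step 2: The equilibrium bid is b(v) = v*(n-1)/n
Step 3: b = 13/25 * 4/5
Step 4: b = 52/125

52/125


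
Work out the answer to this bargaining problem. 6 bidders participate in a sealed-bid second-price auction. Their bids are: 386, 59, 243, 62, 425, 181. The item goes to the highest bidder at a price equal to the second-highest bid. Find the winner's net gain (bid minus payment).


Step 1: Sort bids in descending order: 425, 386, 243, 181, 62, 59
Step 2: The winning bid is the highest: 425
Step 3: The payment equals the second-highest bid: 386
Step 4: Surplus = winner's bid - payment = 425 - 386 = 39

39


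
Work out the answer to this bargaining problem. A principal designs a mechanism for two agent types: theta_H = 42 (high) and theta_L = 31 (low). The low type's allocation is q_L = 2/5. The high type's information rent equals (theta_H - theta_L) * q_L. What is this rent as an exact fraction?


Step 1: theta_H - theta_L = 42 - 31 = 11
Step 2: Information rent = (theta_H - theta_L) * q_L
Step 3: = 11 * 2/5
Step 4: = 22/5

22/5


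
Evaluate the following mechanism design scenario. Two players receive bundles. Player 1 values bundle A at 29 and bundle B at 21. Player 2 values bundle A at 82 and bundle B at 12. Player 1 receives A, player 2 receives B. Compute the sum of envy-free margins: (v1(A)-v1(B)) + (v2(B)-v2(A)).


Step 1: Player 1's margin = v1(A) - v1(B) = 29 - 21 = 8
Step 2: Player 2's margin = v2(B) - v2(A) = 12 - 82 = -70
Step 3: Total margin = 8 + -70 = -62

-62


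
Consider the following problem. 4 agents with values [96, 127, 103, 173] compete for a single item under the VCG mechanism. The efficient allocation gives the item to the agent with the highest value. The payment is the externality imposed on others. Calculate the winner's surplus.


Step 1: The winner is the agent with the highest value: agent 3 with value 173
Step 2: Values of other agents: [96, 127, 103]
Step 3: VCG payment = max of others' values = 127
Step 4: Surplus = 173 - 127 = 46

46


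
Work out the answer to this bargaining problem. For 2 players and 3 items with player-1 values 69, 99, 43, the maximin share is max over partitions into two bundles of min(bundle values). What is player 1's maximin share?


Step 1: Item values = 69, 99, 43
Step 2: Enumerate all 2-bundle partitions and take the smaller bundle:
  Partition 1: {69} vs {99,43} -> bundles 69, 142; min = 69
  Partition 2: {99} vs {69,43} -> bundles 99, 112; min = 99
  Partition 3: {43} vs {69,99} -> bundles 43, 168; min = 43
Step 3: MMS = max(69, 99, 43) = 99

99


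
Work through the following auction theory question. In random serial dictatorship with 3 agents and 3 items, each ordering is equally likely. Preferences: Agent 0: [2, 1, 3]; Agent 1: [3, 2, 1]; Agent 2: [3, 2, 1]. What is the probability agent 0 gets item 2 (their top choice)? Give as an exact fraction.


Step 1: Agent 0 wants item 2
Step 2: There are 6 possible orderings of agents
Step 3: In 4 orderings, agent 0 gets item 2
Step 4: Probability = 4/6 = 2/3

2/3


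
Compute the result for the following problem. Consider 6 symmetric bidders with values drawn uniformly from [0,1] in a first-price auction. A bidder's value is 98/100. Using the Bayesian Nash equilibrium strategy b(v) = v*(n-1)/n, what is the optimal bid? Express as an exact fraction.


Step 1: The symmetric BNE bidding function is b(v) = v * (n-1) / n
Step 2: Substitute v = 49/50 and n = 6
Step 3: b = 49/50 * 5/6
Step 4: b = 49/60

49/60


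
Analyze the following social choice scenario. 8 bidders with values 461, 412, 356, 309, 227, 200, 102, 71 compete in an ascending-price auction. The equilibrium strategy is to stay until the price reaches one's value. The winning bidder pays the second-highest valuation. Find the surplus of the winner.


Step 1: Identify the highest value: 461
Step 2: Identify the second-highest value: 412
Step 3: The final price = second-highest value = 412
Step 4: Surplus = 461 - 412 = 49

49


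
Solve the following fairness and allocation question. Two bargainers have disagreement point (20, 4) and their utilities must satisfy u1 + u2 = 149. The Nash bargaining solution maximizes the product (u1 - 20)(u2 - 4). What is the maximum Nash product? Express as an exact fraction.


Step 1: The Nash solution splits surplus symmetrically above the disagreement point
Step 2: u1 = (total + d1 - d2)/2 = (149 + 20 - 4)/2 = 165/2
Step 3: u2 = (total - d1 + d2)/2 = (149 - 20 + 4)/2 = 133/2
Step 4: Nash product = (165/2 - 20) * (133/2 - 4)
Step 5: = 125/2 * 125/2 = 15625/4

15625/4


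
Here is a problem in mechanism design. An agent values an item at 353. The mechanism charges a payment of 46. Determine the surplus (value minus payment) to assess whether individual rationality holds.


Step 1: Surplus = value - payment = 353 - 46 = 307
Step 2: IR is satisfied (surplus >= 0)

307


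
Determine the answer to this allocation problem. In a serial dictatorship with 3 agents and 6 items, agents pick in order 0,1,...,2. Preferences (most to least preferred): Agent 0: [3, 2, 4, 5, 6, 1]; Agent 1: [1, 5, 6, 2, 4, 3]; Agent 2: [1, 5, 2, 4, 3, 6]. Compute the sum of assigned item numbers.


Step 1: Agent 0 picks item 3
Step 2: Agent 1 picks item 1
Step 3: Agent 2 picks item 5
Step 4: Sum = 3 + 1 + 5 = 9

9


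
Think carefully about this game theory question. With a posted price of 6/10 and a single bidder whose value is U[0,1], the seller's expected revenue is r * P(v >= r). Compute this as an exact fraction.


Step 1: Posted price r = 3/5, value support [0,1]
Step 2: P(v >= r) = (1 - 3/5)/1 = 2/5
Step 3: Expected revenue = r * P(v >= r) = 3/5 * 2/5
Step 4: Revenue = 6/25

6/25


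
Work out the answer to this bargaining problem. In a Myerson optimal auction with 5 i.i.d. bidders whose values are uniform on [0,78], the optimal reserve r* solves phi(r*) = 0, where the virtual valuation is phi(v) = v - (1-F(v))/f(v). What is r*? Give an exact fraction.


Step 1: For U[0,78], F(v) = v/78 and f(v) = 1/78
Step 2: phi(v) = v - (1 - v/78)/(1/78) = v - (78 - v) = 2v - 78
Step 3: Set phi(r*) = 0: 2r* - 78 = 0
Step 4: r* = 78/2 = 39 (the number of bidders n = 5 does not enter)

39


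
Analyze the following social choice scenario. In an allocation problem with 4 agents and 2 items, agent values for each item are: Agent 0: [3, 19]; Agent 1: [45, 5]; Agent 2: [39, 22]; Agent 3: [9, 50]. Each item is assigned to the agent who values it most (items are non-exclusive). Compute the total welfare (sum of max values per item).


Step 1: For each item, find the maximum value among all agents.
Step 2: Item 0 -> Agent 1 (value 45)
Step 3: Item 1 -> Agent 3 (value 50)
Step 4: Total welfare = 45 + 50 = 95

95
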